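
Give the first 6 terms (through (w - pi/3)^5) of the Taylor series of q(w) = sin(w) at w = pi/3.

(w - pi/3)^5/240 + sqrt(3)*(w - pi/3)^4/48 - (w - pi/3)^3/12 - sqrt(3)*(w - pi/3)^2/4 + (w - pi/3)/2 + sqrt(3)/2

[(w - pi/3)^0] = sqrt(3)/2;  [(w - pi/3)^1] = 1/2;  [(w - pi/3)^2] = -sqrt(3)/4;  [(w - pi/3)^3] = -1/12;  [(w - pi/3)^4] = sqrt(3)/48;  [(w - pi/3)^5] = 1/240.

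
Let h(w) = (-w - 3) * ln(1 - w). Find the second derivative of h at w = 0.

5

Shift and add copies of the series according to the polynomial's terms.
The coefficient of w^2 in the expansion is 5/2, so h′′(0) = 2! * (5/2) = 5.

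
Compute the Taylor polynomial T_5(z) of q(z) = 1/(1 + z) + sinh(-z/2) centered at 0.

-3841*z^5/3840 + z^4 - 49*z^3/48 + z^2 - 3*z/2 + 1

Add the two expansions coefficient-wise.
q(0) = 1
q′(0) = -3/2
q′′(0) = 2
q′′′(0) = -49/8
q^(4)(0) = 24
q^(5)(0) = -3841/32
Dividing each by k! gives the coefficients c_0, ..., c_5.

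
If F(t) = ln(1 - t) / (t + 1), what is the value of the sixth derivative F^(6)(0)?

Expand 1/(denominator) as a geometric series and multiply by the numerator's series.
The coefficient of t^6 in the expansion is 37/60, so F^(6)(0) = 6! * (37/60) = 444.

444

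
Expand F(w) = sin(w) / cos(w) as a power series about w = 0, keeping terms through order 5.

Divide the numerator series by the denominator series (power-series long division).

2*w^5/15 + w^3/3 + w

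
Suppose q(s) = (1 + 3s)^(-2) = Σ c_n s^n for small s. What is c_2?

27

q(0) = 1
q′(0) = -6
q′′(0) = 54
Dividing each by k! gives the coefficients c_0, ..., c_2.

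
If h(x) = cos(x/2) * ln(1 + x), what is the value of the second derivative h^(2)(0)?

Multiply the two series term by term and collect like powers.
From the series, [x^2] h = -1/2; multiply by 2! = 2 to get -1.

-1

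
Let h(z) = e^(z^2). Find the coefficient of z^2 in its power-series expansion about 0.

h(0) = 1
h′(0) = 0
h′′(0) = 2
So c_2 = h′′(0)/2! = 1.

1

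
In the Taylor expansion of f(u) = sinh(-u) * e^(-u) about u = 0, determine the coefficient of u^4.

Write out both Maclaurin series and multiply, keeping only the needed powers.
f(0) = 0
f′(0) = -1
f′′(0) = 2
f′′′(0) = -4
f^(4)(0) = 8
The Taylor polynomial is Σ f^(k)(0)/k! · u^k.

1/3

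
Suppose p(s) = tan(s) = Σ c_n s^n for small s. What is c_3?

p(0) = 0
p′(0) = 1
p′′(0) = 0
p′′′(0) = 2
The Taylor polynomial is Σ p^(k)(0)/k! · s^k.

1/3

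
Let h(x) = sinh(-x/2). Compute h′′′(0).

The coefficient of x^3 in the expansion is -1/48, so h′′′(0) = 3! * (-1/48) = -1/8.

-1/8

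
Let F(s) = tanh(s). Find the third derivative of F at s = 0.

The coefficient of s^3 in the expansion is -1/3, so F′′′(0) = 3! * (-1/3) = -2.

-2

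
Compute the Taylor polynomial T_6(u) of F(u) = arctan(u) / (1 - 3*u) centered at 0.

1173*u^6/5 + 391*u^5/5 + 26*u^4 + 26*u^3/3 + 3*u^2 + u

Use 1/(1 - r) = Σ r^k on the denominator, then take the Cauchy product.
F(0) = 0
F′(0) = 1
F′′(0) = 6
F′′′(0) = 52
F^(4)(0) = 624
F^(5)(0) = 9384
F^(6)(0) = 168912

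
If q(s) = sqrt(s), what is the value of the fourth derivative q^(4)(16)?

Compute the successive derivatives at the expansion point and divide by k!.
The coefficient of (s - 16)^4 in the expansion is -5/2097152, so q^(4)(16) = 4! * (-5/2097152) = -15/262144.

-15/262144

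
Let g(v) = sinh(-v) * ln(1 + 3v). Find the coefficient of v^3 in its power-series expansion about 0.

9/2

Write out both Maclaurin series and multiply, keeping only the needed powers.
g(0) = 0
g′(0) = 0
g′′(0) = -6
g′′′(0) = 27
Dividing each by k! gives the coefficients c_0, ..., c_3.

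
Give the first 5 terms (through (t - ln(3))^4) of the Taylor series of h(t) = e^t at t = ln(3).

(t - ln(3))^4/8 + (t - ln(3))^3/2 + 3*(t - ln(3))^2/2 + 3*(t - ln(3)) + 3

h(ln(3)) = 3
h′(ln(3)) = 3
h′′(ln(3)) = 3
h′′′(ln(3)) = 3
h^(4)(ln(3)) = 3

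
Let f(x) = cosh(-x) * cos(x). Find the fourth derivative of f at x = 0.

-4

Write out both Maclaurin series and multiply, keeping only the needed powers.
The coefficient of x^4 in the expansion is -1/6, so f^(4)(0) = 4! * (-1/6) = -4.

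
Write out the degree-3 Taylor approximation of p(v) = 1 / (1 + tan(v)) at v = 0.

Expand as Σ (-1)^k u^k with u equal to the inner function's series.
p(0) = 1
p′(0) = -1
p′′(0) = 2
p′′′(0) = -8

-4*v^3/3 + v^2 - v + 1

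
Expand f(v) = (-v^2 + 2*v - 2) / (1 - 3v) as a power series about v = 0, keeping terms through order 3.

-39*v^3 - 13*v^2 - 4*v - 2

Shift and add copies of the series according to the polynomial's terms.
f(0) = -2
f′(0) = -4
f′′(0) = -26
f′′′(0) = -234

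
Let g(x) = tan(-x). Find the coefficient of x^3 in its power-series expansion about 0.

-1/3

g(0) = 0
g′(0) = -1
g′′(0) = 0
g′′′(0) = -2
So c_3 = g′′′(0)/3! = -1/3.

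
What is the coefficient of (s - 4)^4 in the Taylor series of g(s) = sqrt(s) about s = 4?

-5/16384

g(4) = 2
g′(4) = 1/4
g′′(4) = -1/32
g′′′(4) = 3/256
g^(4)(4) = -15/2048
Then c_k = g^(k)(4)/k! gives each Taylor coefficient.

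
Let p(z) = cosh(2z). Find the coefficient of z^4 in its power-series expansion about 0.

2/3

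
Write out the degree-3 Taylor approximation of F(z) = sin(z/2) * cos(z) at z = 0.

-13*z^3/48 + z/2

Expand each factor separately, then convolve coefficients.
F(0) = 0
F′(0) = 1/2
F′′(0) = 0
F′′′(0) = -13/8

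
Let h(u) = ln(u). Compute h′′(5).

-1/25

The coefficient of (u - 5)^2 in the expansion is -1/50, so h′′(5) = 2! * (-1/50) = -1/25.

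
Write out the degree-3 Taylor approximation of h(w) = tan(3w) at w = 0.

9*w^3 + 3*w

[w^0] = 0;  [w^1] = 3;  [w^2] = 0;  [w^3] = 9.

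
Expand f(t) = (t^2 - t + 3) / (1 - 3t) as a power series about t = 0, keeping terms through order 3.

75*t^3 + 25*t^2 + 8*t + 3

Shift and add copies of the series according to the polynomial's terms.
[t^0] = 3;  [t^1] = 8;  [t^2] = 25;  [t^3] = 75.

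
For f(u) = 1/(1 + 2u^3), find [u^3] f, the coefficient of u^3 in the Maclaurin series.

-2

f(0) = 1
f′(0) = 0
f′′(0) = 0
f′′′(0) = -12
So c_3 = f′′′(0)/3! = -2.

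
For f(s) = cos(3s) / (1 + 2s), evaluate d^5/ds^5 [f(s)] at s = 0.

Take the Cauchy product of the two expansions.
The coefficient of s^5 in the expansion is -11/4, so f^(5)(0) = 5! * (-11/4) = -330.

-330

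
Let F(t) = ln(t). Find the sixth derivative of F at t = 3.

Differentiate repeatedly and evaluate at the center.
The coefficient of (t - 3)^6 in the expansion is -1/4374, so F^(6)(3) = 6! * (-1/4374) = -40/243.

-40/243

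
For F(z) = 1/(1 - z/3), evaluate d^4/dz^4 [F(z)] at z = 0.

Use the known series and substitute for the argument.
The coefficient of z^4 in the expansion is 1/81, so F^(4)(0) = 4! * (1/81) = 8/27.

8/27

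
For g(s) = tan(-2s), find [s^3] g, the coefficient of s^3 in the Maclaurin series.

[s^0] = 0;  [s^1] = -2;  [s^2] = 0;  [s^3] = -8/3.
So c_3 = g′′′(0)/3! = -8/3.

-8/3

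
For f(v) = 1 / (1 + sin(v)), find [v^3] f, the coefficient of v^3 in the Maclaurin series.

Write 1/(1+u) = 1 - u + u^2 - u^3 + ... and substitute the series for u.
[v^0] = 1;  [v^1] = -1;  [v^2] = 1;  [v^3] = -5/6.
So c_3 = f′′′(0)/3! = -5/6.

-5/6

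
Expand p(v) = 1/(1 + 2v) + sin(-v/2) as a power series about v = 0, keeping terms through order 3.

Add the two expansions coefficient-wise.
p(0) = 1
p′(0) = -5/2
p′′(0) = 8
p′′′(0) = -383/8
The Taylor polynomial is Σ p^(k)(0)/k! · v^k.

-383*v^3/48 + 4*v^2 - 5*v/2 + 1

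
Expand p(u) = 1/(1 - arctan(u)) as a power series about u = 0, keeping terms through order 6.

8*u^6/45 + u^5/5 + u^4/3 + 2*u^3/3 + u^2 + u + 1

Substitute the inner expansion into the outer series and collect powers.
p(0) = 1
p′(0) = 1
p′′(0) = 2
p′′′(0) = 4
p^(4)(0) = 8
p^(5)(0) = 24
p^(6)(0) = 128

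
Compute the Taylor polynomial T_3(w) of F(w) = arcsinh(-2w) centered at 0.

[w^0] = 0;  [w^1] = -2;  [w^2] = 0;  [w^3] = 4/3.

4*w^3/3 - 2*w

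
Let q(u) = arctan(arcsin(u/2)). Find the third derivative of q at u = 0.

Plug the Maclaurin series of the inner function into that of the outer and collect terms.
The coefficient of u^3 in the expansion is -1/48, so q′′′(0) = 3! * (-1/48) = -1/8.

-1/8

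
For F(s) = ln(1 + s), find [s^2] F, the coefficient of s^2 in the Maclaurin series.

-1/2

F(0) = 0
F′(0) = 1
F′′(0) = -1
The Taylor polynomial is Σ F^(k)(0)/k! · s^k.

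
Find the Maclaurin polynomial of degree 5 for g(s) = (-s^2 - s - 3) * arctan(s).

-4*s^5/15 + s^4/3 - s^2 - 3*s

Multiply each power in the prefactor through the base expansion.
g(0) = 0
g′(0) = -3
g′′(0) = -2
g′′′(0) = 0
g^(4)(0) = 8
g^(5)(0) = -32
Then c_k = g^(k)(0)/k! gives each Taylor coefficient.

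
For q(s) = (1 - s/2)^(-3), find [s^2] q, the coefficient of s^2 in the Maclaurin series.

3/2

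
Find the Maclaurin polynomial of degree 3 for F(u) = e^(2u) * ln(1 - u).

Write out both Maclaurin series and multiply, keeping only the needed powers.

-10*u^3/3 - 5*u^2/2 - u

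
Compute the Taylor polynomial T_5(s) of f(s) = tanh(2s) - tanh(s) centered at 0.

62*s^5/15 - 7*s^3/3 + s

Combine the two series term by term.
[s^0] = 0;  [s^1] = 1;  [s^2] = 0;  [s^3] = -7/3;  [s^4] = 0;  [s^5] = 62/15.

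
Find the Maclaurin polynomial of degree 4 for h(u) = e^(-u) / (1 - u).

3*u^4/8 + u^3/3 + u^2/2 + 1

Write out both Maclaurin series and multiply, keeping only the needed powers.
[u^0] = 1;  [u^1] = 0;  [u^2] = 1/2;  [u^3] = 1/3;  [u^4] = 3/8.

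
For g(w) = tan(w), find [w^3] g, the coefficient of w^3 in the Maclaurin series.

1/3

g(0) = 0
g′(0) = 1
g′′(0) = 0
g′′′(0) = 2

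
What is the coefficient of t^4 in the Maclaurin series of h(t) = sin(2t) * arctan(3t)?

-22

Take the Cauchy product of the two expansions.
h(0) = 0
h′(0) = 0
h′′(0) = 12
h′′′(0) = 0
h^(4)(0) = -528
Dividing each by k! gives the coefficients c_0, ..., c_4.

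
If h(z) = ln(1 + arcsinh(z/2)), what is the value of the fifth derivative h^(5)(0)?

13/32

Compose series: expand the inner function first, then feed it into the outer expansion.
The coefficient of z^5 in the expansion is 13/3840, so h^(5)(0) = 5! * (13/3840) = 13/32.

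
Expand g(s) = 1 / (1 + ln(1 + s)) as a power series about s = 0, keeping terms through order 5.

Use the geometric series for the reciprocal, then substitute.

-347*s^5/60 + 11*s^4/3 - 7*s^3/3 + 3*s^2/2 - s + 1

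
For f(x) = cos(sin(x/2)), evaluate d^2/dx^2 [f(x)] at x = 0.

Compose series: expand the inner function first, then feed it into the outer expansion.
The coefficient of x^2 in the expansion is -1/8, so f′′(0) = 2! * (-1/8) = -1/4.

-1/4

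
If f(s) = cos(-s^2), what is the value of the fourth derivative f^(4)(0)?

The coefficient of s^4 in the expansion is -1/2, so f^(4)(0) = 4! * (-1/2) = -12.

-12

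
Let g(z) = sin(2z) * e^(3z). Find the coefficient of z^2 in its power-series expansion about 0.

Multiply the two series term by term and collect like powers.
[z^0] = 0;  [z^1] = 2;  [z^2] = 6.

6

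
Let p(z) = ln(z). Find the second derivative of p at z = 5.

-1/25

The coefficient of (z - 5)^2 in the expansion is -1/50, so p′′(5) = 2! * (-1/50) = -1/25.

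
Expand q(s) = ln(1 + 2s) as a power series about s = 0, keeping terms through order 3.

q(0) = 0
q′(0) = 2
q′′(0) = -4
q′′′(0) = 16

8*s^3/3 - 2*s^2 + 2*s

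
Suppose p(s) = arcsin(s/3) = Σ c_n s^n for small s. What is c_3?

Use the known series and substitute for the argument.
p(0) = 0
p′(0) = 1/3
p′′(0) = 0
p′′′(0) = 1/27
Then c_k = p^(k)(0)/k! gives each Taylor coefficient.

1/162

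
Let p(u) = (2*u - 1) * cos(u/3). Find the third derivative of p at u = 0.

-2/3

Shift and add copies of the series according to the polynomial's terms.
The coefficient of u^3 in the expansion is -1/9, so p′′′(0) = 3! * (-1/9) = -2/3.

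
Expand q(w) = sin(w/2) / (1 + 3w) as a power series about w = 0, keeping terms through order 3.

215*w^3/48 - 3*w^2/2 + w/2

Multiply the two series term by term and collect like powers.
q(0) = 0
q′(0) = 1/2
q′′(0) = -3
q′′′(0) = 215/8
The Taylor polynomial is Σ q^(k)(0)/k! · w^k.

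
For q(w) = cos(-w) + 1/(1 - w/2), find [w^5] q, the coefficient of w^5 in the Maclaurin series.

Add the two expansions coefficient-wise.
q(0) = 2
q′(0) = 1/2
q′′(0) = -1/2
q′′′(0) = 3/4
q^(4)(0) = 5/2
q^(5)(0) = 15/4
Then c_k = q^(k)(0)/k! gives each Taylor coefficient.

1/32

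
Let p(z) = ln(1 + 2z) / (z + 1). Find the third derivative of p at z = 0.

40

Expand 1/(denominator) as a geometric series and multiply by the numerator's series.
From the series, [z^3] p = 20/3; multiply by 3! = 6 to get 40.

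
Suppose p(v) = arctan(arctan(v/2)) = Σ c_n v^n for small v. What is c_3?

Substitute the inner expansion into the outer series and collect powers.

-1/12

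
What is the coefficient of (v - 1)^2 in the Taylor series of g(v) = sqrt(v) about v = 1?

Differentiate repeatedly and evaluate at the center.
g(1) = 1
g′(1) = 1/2
g′′(1) = -1/4

-1/8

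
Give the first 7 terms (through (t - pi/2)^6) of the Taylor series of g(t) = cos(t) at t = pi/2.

g(pi/2) = 0
g′(pi/2) = -1
g′′(pi/2) = 0
g′′′(pi/2) = 1
g^(4)(pi/2) = 0
g^(5)(pi/2) = -1
g^(6)(pi/2) = 0

-(t - pi/2)^5/120 + (t - pi/2)^3/6 - (t - pi/2)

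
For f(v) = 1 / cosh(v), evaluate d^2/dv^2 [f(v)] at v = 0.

Write the quotient as an unknown series and match coefficients against numerator = denominator · series.
The coefficient of v^2 in the expansion is -1/2, so f′′(0) = 2! * (-1/2) = -1.

-1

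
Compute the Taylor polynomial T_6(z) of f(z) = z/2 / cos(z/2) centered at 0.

5*z^5/768 + z^3/16 + z/2

Divide the numerator series by the denominator series (power-series long division).
[z^0] = 0;  [z^1] = 1/2;  [z^2] = 0;  [z^3] = 1/16;  [z^4] = 0;  [z^5] = 5/768;  [z^6] = 0.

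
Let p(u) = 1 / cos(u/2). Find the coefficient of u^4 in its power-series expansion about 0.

5/384

Invert the denominator's series and multiply.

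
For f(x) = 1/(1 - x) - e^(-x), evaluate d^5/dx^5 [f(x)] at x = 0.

121

Combine the two series term by term.
From the series, [x^5] f = 121/120; multiply by 5! = 120 to get 121.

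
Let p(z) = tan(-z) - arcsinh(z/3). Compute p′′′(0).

-53/27

Combine the two series term by term.
From the series, [z^3] p = -53/162; multiply by 3! = 6 to get -53/27.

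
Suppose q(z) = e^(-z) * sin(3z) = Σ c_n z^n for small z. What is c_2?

Take the Cauchy product of the two expansions.
q(0) = 0
q′(0) = 3
q′′(0) = -6
Then c_k = q^(k)(0)/k! gives each Taylor coefficient.

-3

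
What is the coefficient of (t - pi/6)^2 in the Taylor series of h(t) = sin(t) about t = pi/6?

[(t - pi/6)^0] = 1/2;  [(t - pi/6)^1] = sqrt(3)/2;  [(t - pi/6)^2] = -1/4.
So c_2 = h′′(pi/6)/2! = -1/4.

-1/4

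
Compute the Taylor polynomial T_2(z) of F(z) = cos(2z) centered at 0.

[z^0] = 1;  [z^1] = 0;  [z^2] = -2.

1 - 2*z^2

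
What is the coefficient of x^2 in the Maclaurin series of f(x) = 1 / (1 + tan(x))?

Use the geometric series for the reciprocal, then substitute.

1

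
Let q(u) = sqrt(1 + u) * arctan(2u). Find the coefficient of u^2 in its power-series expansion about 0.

Take the Cauchy product of the two expansions.
[u^0] = 0;  [u^1] = 2;  [u^2] = 1.

1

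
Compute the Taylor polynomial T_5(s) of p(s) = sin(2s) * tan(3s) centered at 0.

14*s^4 + 6*s^2

Take the Cauchy product of the two expansions.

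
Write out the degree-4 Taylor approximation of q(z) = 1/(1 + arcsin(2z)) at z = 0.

Let u equal the inner series; expand the outer function in u and truncate.
q(0) = 1
q′(0) = -2
q′′(0) = 8
q′′′(0) = -56
q^(4)(0) = 512
Dividing each by k! gives the coefficients c_0, ..., c_4.

64*z^4/3 - 28*z^3/3 + 4*z^2 - 2*z + 1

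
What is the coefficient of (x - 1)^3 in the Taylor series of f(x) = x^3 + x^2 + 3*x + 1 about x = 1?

[(x - 1)^0] = 6;  [(x - 1)^1] = 8;  [(x - 1)^2] = 4;  [(x - 1)^3] = 1.

1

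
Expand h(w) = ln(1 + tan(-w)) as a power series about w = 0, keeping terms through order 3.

-2*w^3/3 - w^2/2 - w

Let u equal the inner series; expand the outer function in u and truncate.
h(0) = 0
h′(0) = -1
h′′(0) = -1
h′′′(0) = -4
Then c_k = h^(k)(0)/k! gives each Taylor coefficient.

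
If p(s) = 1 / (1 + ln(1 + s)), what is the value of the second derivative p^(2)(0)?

3

Write 1/(1+u) = 1 - u + u^2 - u^3 + ... and substitute the series for u.
The coefficient of s^2 in the expansion is 3/2, so p′′(0) = 2! * (3/2) = 3.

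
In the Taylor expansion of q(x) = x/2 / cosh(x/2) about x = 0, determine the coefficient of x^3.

Write the quotient as an unknown series and match coefficients against numerator = denominator · series.
q(0) = 0
q′(0) = 1/2
q′′(0) = 0
q′′′(0) = -3/8
So c_3 = q′′′(0)/3! = -1/16.

-1/16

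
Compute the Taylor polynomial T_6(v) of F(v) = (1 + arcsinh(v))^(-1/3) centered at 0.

1786*v^6/32805 - 1849*v^5/29160 + 17*v^4/243 - 19*v^3/162 + 2*v^2/9 - v/3 + 1

Let u equal the inner series; expand the outer function in u and truncate.
F(0) = 1
F′(0) = -1/3
F′′(0) = 4/9
F′′′(0) = -19/27
F^(4)(0) = 136/81
F^(5)(0) = -1849/243
F^(6)(0) = 28576/729
Then c_k = F^(k)(0)/k! gives each Taylor coefficient.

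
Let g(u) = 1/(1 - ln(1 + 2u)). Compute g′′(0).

4

Let u equal the inner series; expand the outer function in u and truncate.
The coefficient of u^2 in the expansion is 2, so g′′(0) = 2! * (2) = 4.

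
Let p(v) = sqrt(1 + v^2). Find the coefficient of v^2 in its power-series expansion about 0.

Differentiate repeatedly and evaluate at the center.
p(0) = 1
p′(0) = 0
p′′(0) = 1
The Taylor polynomial is Σ p^(k)(0)/k! · v^k.

1/2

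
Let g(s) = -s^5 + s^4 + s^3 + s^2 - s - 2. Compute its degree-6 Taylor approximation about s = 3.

-(s - 3)^5 - 14*(s - 3)^4 - 77*(s - 3)^3 - 206*(s - 3)^2 - 265*(s - 3) - 131

g(3) = -131
g′(3) = -265
g′′(3) = -412
g′′′(3) = -462
g^(4)(3) = -336
g^(5)(3) = -120
g^(6)(3) = 0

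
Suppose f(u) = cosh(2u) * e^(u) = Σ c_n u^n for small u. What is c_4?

41/24

Expand each factor separately, then convolve coefficients.
f(0) = 1
f′(0) = 1
f′′(0) = 5
f′′′(0) = 13
f^(4)(0) = 41
Then c_k = f^(k)(0)/k! gives each Taylor coefficient.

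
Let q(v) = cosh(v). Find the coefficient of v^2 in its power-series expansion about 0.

1/2

q(0) = 1
q′(0) = 0
q′′(0) = 1
So c_2 = q′′(0)/2! = 1/2.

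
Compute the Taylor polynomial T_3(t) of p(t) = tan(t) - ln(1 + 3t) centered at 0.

Add the two expansions coefficient-wise.
[t^0] = 0;  [t^1] = -2;  [t^2] = 9/2;  [t^3] = -26/3.

-26*t^3/3 + 9*t^2/2 - 2*t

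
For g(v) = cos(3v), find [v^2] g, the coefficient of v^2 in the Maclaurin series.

[v^0] = 1;  [v^1] = 0;  [v^2] = -9/2.

-9/2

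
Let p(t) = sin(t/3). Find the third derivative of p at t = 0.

The coefficient of t^3 in the expansion is -1/162, so p′′′(0) = 3! * (-1/162) = -1/27.

-1/27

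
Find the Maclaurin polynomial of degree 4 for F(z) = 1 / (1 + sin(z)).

2*z^4/3 - 5*z^3/6 + z^2 - z + 1

Expand as Σ (-1)^k u^k with u equal to the inner function's series.
F(0) = 1
F′(0) = -1
F′′(0) = 2
F′′′(0) = -5
F^(4)(0) = 16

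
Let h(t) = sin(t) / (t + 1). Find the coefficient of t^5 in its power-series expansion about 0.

Multiply the numerator's expansion by the denominator's geometric series.
[t^0] = 0;  [t^1] = 1;  [t^2] = -1;  [t^3] = 5/6;  [t^4] = -5/6;  [t^5] = 101/120.
So c_5 = h^(5)(0)/5! = 101/120.

101/120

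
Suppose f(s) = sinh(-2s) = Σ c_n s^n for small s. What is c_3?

-4/3

f(0) = 0
f′(0) = -2
f′′(0) = 0
f′′′(0) = -8
Then c_k = f^(k)(0)/k! gives each Taylor coefficient.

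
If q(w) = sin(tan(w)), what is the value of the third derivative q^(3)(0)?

1

Let u equal the inner series; expand the outer function in u and truncate.
The coefficient of w^3 in the expansion is 1/6, so q′′′(0) = 3! * (1/6) = 1.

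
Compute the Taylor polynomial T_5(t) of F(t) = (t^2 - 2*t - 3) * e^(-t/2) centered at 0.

Multiply each power in the prefactor through the base expansion.
[t^0] = -3;  [t^1] = -1/2;  [t^2] = 13/8;  [t^3] = -11/16;  [t^4] = 61/384;  [t^5] = -97/3840.

-97*t^5/3840 + 61*t^4/384 - 11*t^3/16 + 13*t^2/8 - t/2 - 3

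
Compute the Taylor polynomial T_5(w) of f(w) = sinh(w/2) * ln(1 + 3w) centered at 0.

-327*w^5/32 + 73*w^4/16 - 9*w^3/4 + 3*w^2/2

Expand each factor separately, then convolve coefficients.
f(0) = 0
f′(0) = 0
f′′(0) = 3
f′′′(0) = -27/2
f^(4)(0) = 219/2
f^(5)(0) = -4905/4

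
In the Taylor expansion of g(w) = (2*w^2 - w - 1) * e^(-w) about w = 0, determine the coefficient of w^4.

Shift and add copies of the series according to the polynomial's terms.
[w^0] = -1;  [w^1] = 0;  [w^2] = 5/2;  [w^3] = -7/3;  [w^4] = 9/8.

9/8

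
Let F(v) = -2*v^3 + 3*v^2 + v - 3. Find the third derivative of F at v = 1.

The coefficient of (v - 1)^3 in the expansion is -2, so F′′′(1) = 3! * (-2) = -12.

-12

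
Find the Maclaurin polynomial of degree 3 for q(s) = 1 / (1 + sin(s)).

-5*s^3/6 + s^2 - s + 1

Use the geometric series for the reciprocal, then substitute.
[s^0] = 1;  [s^1] = -1;  [s^2] = 1;  [s^3] = -5/6.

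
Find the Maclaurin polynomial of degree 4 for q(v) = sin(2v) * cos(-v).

Write out both Maclaurin series and multiply, keeping only the needed powers.

-7*v^3/3 + 2*v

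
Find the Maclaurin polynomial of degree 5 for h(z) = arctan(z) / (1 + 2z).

223*z^5/15 - 22*z^4/3 + 11*z^3/3 - 2*z^2 + z

Take the Cauchy product of the two expansions.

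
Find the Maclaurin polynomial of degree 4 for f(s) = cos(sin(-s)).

Let u equal the inner series; expand the outer function in u and truncate.
f(0) = 1
f′(0) = 0
f′′(0) = -1
f′′′(0) = 0
f^(4)(0) = 5
Then c_k = f^(k)(0)/k! gives each Taylor coefficient.

5*s^4/24 - s^2/2 + 1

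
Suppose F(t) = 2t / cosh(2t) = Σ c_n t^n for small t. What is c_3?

-4

Divide the numerator series by the denominator series (power-series long division).
[t^0] = 0;  [t^1] = 2;  [t^2] = 0;  [t^3] = -4.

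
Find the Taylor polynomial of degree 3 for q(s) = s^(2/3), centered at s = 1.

4*(s - 1)^3/81 - (s - 1)^2/9 + 2*(s - 1)/3 + 1

Use the known series and substitute for the argument.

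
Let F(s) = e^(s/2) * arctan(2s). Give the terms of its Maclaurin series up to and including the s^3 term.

Take the Cauchy product of the two expansions.
F(0) = 0
F′(0) = 2
F′′(0) = 2
F′′′(0) = -29/2

-29*s^3/12 + s^2 + 2*s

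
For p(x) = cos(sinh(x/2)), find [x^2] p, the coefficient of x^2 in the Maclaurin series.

Let u equal the inner series; expand the outer function in u and truncate.
[x^0] = 1;  [x^1] = 0;  [x^2] = -1/8.
So c_2 = p′′(0)/2! = -1/8.

-1/8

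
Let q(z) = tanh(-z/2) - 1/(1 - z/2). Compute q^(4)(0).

Combine the two series term by term.
From the series, [z^4] q = -1/16; multiply by 4! = 24 to get -3/2.

-3/2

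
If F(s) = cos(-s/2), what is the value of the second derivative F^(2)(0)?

-1/4

The coefficient of s^2 in the expansion is -1/8, so F′′(0) = 2! * (-1/8) = -1/4.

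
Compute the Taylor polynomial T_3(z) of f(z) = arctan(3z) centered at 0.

-9*z^3 + 3*z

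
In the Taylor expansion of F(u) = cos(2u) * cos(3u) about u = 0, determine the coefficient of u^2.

-13/2

Write out both Maclaurin series and multiply, keeping only the needed powers.
F(0) = 1
F′(0) = 0
F′′(0) = -13
So c_2 = F′′(0)/2! = -13/2.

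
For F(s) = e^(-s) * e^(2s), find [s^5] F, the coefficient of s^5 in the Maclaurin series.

Expand each factor separately, then convolve coefficients.
[s^0] = 1;  [s^1] = 1;  [s^2] = 1/2;  [s^3] = 1/6;  [s^4] = 1/24;  [s^5] = 1/120.
So c_5 = F^(5)(0)/5! = 1/120.

1/120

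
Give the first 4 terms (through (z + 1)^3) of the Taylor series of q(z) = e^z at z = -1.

(z + 1)^3*e^(-1)/6 + (z + 1)^2*e^(-1)/2 + (z + 1)*e^(-1) + e^(-1)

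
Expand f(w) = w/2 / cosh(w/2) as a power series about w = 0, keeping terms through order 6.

5*w^5/768 - w^3/16 + w/2

Invert the denominator's series and multiply.
f(0) = 0
f′(0) = 1/2
f′′(0) = 0
f′′′(0) = -3/8
f^(4)(0) = 0
f^(5)(0) = 25/32
f^(6)(0) = 0
Dividing each by k! gives the coefficients c_0, ..., c_6.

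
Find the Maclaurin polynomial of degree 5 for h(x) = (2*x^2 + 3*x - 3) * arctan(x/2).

-49*x^5/480 - x^4/8 + 9*x^3/8 + 3*x^2/2 - 3*x/2

Shift and add copies of the series according to the polynomial's terms.
[x^0] = 0;  [x^1] = -3/2;  [x^2] = 3/2;  [x^3] = 9/8;  [x^4] = -1/8;  [x^5] = -49/480.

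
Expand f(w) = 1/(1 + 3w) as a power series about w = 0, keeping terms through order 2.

Compute the successive derivatives at the expansion point and divide by k!.
[w^0] = 1;  [w^1] = -3;  [w^2] = 9.

9*w^2 - 3*w + 1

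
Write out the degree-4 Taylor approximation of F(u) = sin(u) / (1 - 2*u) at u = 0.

23*u^4/3 + 23*u^3/6 + 2*u^2 + u

Multiply the numerator's expansion by the denominator's geometric series.
F(0) = 0
F′(0) = 1
F′′(0) = 4
F′′′(0) = 23
F^(4)(0) = 184
Dividing each by k! gives the coefficients c_0, ..., c_4.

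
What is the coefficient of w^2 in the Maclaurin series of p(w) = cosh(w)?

Differentiate repeatedly and evaluate at the center.
p(0) = 1
p′(0) = 0
p′′(0) = 1
So c_2 = p′′(0)/2! = 1/2.

1/2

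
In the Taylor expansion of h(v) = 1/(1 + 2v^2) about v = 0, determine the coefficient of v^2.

Compute the successive derivatives at the expansion point and divide by k!.
h(0) = 1
h′(0) = 0
h′′(0) = -4
So c_2 = h′′(0)/2! = -2.

-2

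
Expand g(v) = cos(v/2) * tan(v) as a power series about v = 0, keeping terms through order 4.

5*v^3/24 + v

Expand each factor separately, then convolve coefficients.
[v^0] = 0;  [v^1] = 1;  [v^2] = 0;  [v^3] = 5/24;  [v^4] = 0.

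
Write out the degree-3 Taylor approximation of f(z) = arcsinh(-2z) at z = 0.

4*z^3/3 - 2*z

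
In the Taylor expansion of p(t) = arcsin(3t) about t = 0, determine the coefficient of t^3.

9/2

p(0) = 0
p′(0) = 3
p′′(0) = 0
p′′′(0) = 27
So c_3 = p′′′(0)/3! = 9/2.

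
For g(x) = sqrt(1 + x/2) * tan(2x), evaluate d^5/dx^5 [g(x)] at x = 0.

64181/128

Multiply the two series term by term and collect like powers.
From the series, [x^5] g = 64181/15360; multiply by 5! = 120 to get 64181/128.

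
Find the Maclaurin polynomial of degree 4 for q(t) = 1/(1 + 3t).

81*t^4 - 27*t^3 + 9*t^2 - 3*t + 1

q(0) = 1
q′(0) = -3
q′′(0) = 18
q′′′(0) = -162
q^(4)(0) = 1944
Dividing each by k! gives the coefficients c_0, ..., c_4.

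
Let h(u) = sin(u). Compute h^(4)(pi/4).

Apply the Taylor formula c_k = f^(k)(a)/k!.
The coefficient of (u - pi/4)^4 in the expansion is sqrt(2)/48, so h^(4)(pi/4) = 4! * (sqrt(2)/48) = sqrt(2)/2.

sqrt(2)/2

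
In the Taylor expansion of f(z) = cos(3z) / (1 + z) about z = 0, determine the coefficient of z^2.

Write out both Maclaurin series and multiply, keeping only the needed powers.
f(0) = 1
f′(0) = -1
f′′(0) = -7
Then c_k = f^(k)(0)/k! gives each Taylor coefficient.

-7/2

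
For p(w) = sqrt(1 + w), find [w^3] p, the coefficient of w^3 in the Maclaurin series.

1/16

Apply the Taylor formula c_k = f^(k)(a)/k!.
[w^0] = 1;  [w^1] = 1/2;  [w^2] = -1/8;  [w^3] = 1/16.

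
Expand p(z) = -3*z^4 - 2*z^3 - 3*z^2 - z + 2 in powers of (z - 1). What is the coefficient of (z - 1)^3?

-14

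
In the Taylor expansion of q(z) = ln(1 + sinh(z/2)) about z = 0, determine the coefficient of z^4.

-5/192

Substitute the inner expansion into the outer series and collect powers.
q(0) = 0
q′(0) = 1/2
q′′(0) = -1/4
q′′′(0) = 3/8
q^(4)(0) = -5/8
The Taylor polynomial is Σ q^(k)(0)/k! · z^k.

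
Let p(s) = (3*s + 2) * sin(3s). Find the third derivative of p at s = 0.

-54

Shift and add copies of the series according to the polynomial's terms.
From the series, [s^3] p = -9; multiply by 3! = 6 to get -54.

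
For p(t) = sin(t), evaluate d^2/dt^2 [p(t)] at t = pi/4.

-sqrt(2)/2

Use the known series and substitute for the argument.
From the series, [(t - pi/4)^2] p = -sqrt(2)/4; multiply by 2! = 2 to get -sqrt(2)/2.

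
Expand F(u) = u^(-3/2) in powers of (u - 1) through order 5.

Use the known series and substitute for the argument.
F(1) = 1
F′(1) = -3/2
F′′(1) = 15/4
F′′′(1) = -105/8
F^(4)(1) = 945/16
F^(5)(1) = -10395/32
Dividing each by k! gives the coefficients c_0, ..., c_5.

-693*(u - 1)^5/256 + 315*(u - 1)^4/128 - 35*(u - 1)^3/16 + 15*(u - 1)^2/8 - 3*(u - 1)/2 + 1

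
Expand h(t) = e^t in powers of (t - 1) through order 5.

Compute the successive derivatives at the expansion point and divide by k!.
h(1) = e
h′(1) = e
h′′(1) = e
h′′′(1) = e
h^(4)(1) = e
h^(5)(1) = e

e*(t - 1)^5/120 + e*(t - 1)^4/24 + e*(t - 1)^3/6 + e*(t - 1)^2/2 + e*(t - 1) + e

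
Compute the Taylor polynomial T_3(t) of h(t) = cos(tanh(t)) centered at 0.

1 - t^2/2

Substitute the inner expansion into the outer series and collect powers.
h(0) = 1
h′(0) = 0
h′′(0) = -1
h′′′(0) = 0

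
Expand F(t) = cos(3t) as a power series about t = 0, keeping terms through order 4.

27*t^4/8 - 9*t^2/2 + 1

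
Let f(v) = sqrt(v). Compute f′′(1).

-1/4

From the series, [(v - 1)^2] f = -1/8; multiply by 2! = 2 to get -1/4.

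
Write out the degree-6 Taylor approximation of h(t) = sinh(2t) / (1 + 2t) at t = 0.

Take the Cauchy product of the two expansions.
[t^0] = 0;  [t^1] = 2;  [t^2] = -4;  [t^3] = 28/3;  [t^4] = -56/3;  [t^5] = 188/5;  [t^6] = -376/5.

-376*t^6/5 + 188*t^5/5 - 56*t^4/3 + 28*t^3/3 - 4*t^2 + 2*t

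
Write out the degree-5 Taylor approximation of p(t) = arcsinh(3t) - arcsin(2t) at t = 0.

Combine the two series term by term.

633*t^5/40 - 35*t^3/6 + t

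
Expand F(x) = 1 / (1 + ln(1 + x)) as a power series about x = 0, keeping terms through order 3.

Write 1/(1+u) = 1 - u + u^2 - u^3 + ... and substitute the series for u.
F(0) = 1
F′(0) = -1
F′′(0) = 3
F′′′(0) = -14
Dividing each by k! gives the coefficients c_0, ..., c_3.

-7*x^3/3 + 3*x^2/2 - x + 1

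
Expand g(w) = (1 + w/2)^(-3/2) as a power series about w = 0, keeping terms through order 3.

-35*w^3/128 + 15*w^2/32 - 3*w/4 + 1

g(0) = 1
g′(0) = -3/4
g′′(0) = 15/16
g′′′(0) = -105/64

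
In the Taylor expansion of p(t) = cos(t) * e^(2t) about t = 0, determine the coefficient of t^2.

3/2

Expand each factor separately, then convolve coefficients.
p(0) = 1
p′(0) = 2
p′′(0) = 3
Dividing each by k! gives the coefficients c_0, ..., c_2.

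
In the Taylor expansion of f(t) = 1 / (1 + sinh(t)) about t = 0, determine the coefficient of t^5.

Write 1/(1+u) = 1 - u + u^2 - u^3 + ... and substitute the series for u.
[t^0] = 1;  [t^1] = -1;  [t^2] = 1;  [t^3] = -7/6;  [t^4] = 4/3;  [t^5] = -181/120.
So c_5 = f^(5)(0)/5! = -181/120.

-181/120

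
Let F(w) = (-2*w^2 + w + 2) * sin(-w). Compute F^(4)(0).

Multiply each power in the prefactor through the base expansion.
The coefficient of w^4 in the expansion is 1/6, so F^(4)(0) = 4! * (1/6) = 4.

4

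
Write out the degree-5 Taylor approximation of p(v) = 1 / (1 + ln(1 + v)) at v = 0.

-347*v^5/60 + 11*v^4/3 - 7*v^3/3 + 3*v^2/2 - v + 1

Write 1/(1+u) = 1 - u + u^2 - u^3 + ... and substitute the series for u.
p(0) = 1
p′(0) = -1
p′′(0) = 3
p′′′(0) = -14
p^(4)(0) = 88
p^(5)(0) = -694
The Taylor polynomial is Σ p^(k)(0)/k! · v^k.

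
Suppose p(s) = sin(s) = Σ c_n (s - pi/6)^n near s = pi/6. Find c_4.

p(pi/6) = 1/2
p′(pi/6) = sqrt(3)/2
p′′(pi/6) = -1/2
p′′′(pi/6) = -sqrt(3)/2
p^(4)(pi/6) = 1/2
So c_4 = p^(4)(pi/6)/4! = 1/48.

1/48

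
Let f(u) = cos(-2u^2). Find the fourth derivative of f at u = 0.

-48

The coefficient of u^4 in the expansion is -2, so f^(4)(0) = 4! * (-2) = -48.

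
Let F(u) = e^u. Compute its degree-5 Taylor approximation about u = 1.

e*(u - 1)^5/120 + e*(u - 1)^4/24 + e*(u - 1)^3/6 + e*(u - 1)^2/2 + e*(u - 1) + e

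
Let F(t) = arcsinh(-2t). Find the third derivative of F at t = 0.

Differentiate repeatedly and evaluate at the center.
The coefficient of t^3 in the expansion is 4/3, so F′′′(0) = 3! * (4/3) = 8.

8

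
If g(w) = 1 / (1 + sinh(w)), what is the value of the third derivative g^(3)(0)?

Write 1/(1+u) = 1 - u + u^2 - u^3 + ... and substitute the series for u.
From the series, [w^3] g = -7/6; multiply by 3! = 6 to get -7.

-7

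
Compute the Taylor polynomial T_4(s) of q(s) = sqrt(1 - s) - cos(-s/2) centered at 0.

-s^4/24 - s^3/16 - s/2

Combine the two series term by term.
q(0) = 0
q′(0) = -1/2
q′′(0) = 0
q′′′(0) = -3/8
q^(4)(0) = -1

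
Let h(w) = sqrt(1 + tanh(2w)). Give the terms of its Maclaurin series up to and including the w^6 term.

-721*w^6/720 + 121*w^5/120 + 17*w^4/24 - 5*w^3/6 - w^2/2 + w + 1

Substitute the inner expansion into the outer series and collect powers.
h(0) = 1
h′(0) = 1
h′′(0) = -1
h′′′(0) = -5
h^(4)(0) = 17
h^(5)(0) = 121
h^(6)(0) = -721
Then c_k = h^(k)(0)/k! gives each Taylor coefficient.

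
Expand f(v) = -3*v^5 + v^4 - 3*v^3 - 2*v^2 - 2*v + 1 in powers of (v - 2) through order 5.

-3*(v - 2)^5 - 29*(v - 2)^4 - 115*(v - 2)^3 - 236*(v - 2)^2 - 254*(v - 2) - 115

f(2) = -115
f′(2) = -254
f′′(2) = -472
f′′′(2) = -690
f^(4)(2) = -696
f^(5)(2) = -360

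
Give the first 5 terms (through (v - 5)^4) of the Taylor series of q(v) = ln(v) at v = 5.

q(5) = ln(5)
q′(5) = 1/5
q′′(5) = -1/25
q′′′(5) = 2/125
q^(4)(5) = -6/625

-(v - 5)^4/2500 + (v - 5)^3/375 - (v - 5)^2/50 + (v - 5)/5 + ln(5)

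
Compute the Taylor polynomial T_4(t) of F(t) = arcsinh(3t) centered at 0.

-9*t^3/2 + 3*t

F(0) = 0
F′(0) = 3
F′′(0) = 0
F′′′(0) = -27
F^(4)(0) = 0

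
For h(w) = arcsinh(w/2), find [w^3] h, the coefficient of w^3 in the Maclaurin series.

-1/48

[w^0] = 0;  [w^1] = 1/2;  [w^2] = 0;  [w^3] = -1/48.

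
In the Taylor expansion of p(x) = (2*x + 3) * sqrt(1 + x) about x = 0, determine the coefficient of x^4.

Shift and add copies of the series according to the polynomial's terms.
p(0) = 3
p′(0) = 7/2
p′′(0) = 5/4
p′′′(0) = -3/8
p^(4)(0) = 3/16

1/128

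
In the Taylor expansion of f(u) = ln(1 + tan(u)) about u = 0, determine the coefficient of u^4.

-7/12

Substitute the inner expansion into the outer series and collect powers.
[u^0] = 0;  [u^1] = 1;  [u^2] = -1/2;  [u^3] = 2/3;  [u^4] = -7/12.
So c_4 = f^(4)(0)/4! = -7/12.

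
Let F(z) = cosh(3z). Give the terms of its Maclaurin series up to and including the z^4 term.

Use the known series and substitute for the argument.
F(0) = 1
F′(0) = 0
F′′(0) = 9
F′′′(0) = 0
F^(4)(0) = 81

27*z^4/8 + 9*z^2/2 + 1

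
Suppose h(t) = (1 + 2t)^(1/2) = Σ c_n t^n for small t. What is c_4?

-5/8

Compute the successive derivatives at the expansion point and divide by k!.
h(0) = 1
h′(0) = 1
h′′(0) = -1
h′′′(0) = 3
h^(4)(0) = -15
Dividing each by k! gives the coefficients c_0, ..., c_4.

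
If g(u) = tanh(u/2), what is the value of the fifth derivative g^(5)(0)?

1/2

From the series, [u^5] g = 1/240; multiply by 5! = 120 to get 1/2.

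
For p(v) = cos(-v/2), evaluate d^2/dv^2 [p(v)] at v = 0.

-1/4

Compute the successive derivatives at the expansion point and divide by k!.
From the series, [v^2] p = -1/8; multiply by 2! = 2 to get -1/4.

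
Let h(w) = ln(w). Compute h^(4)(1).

-6

Differentiate repeatedly and evaluate at the center.
The coefficient of (w - 1)^4 in the expansion is -1/4, so h^(4)(1) = 4! * (-1/4) = -6.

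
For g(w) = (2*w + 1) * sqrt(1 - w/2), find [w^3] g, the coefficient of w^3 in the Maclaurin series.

-9/128

Multiply each power in the prefactor through the base expansion.
[w^0] = 1;  [w^1] = 7/4;  [w^2] = -17/32;  [w^3] = -9/128.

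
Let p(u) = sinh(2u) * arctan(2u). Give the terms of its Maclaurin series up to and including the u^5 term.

Write out both Maclaurin series and multiply, keeping only the needed powers.
p(0) = 0
p′(0) = 0
p′′(0) = 8
p′′′(0) = 0
p^(4)(0) = -64
p^(5)(0) = 0
The Taylor polynomial is Σ p^(k)(0)/k! · u^k.

-8*u^4/3 + 4*u^2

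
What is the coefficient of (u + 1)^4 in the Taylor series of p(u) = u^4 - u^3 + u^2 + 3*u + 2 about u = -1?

[(u + 1)^0] = 2;  [(u + 1)^1] = -6;  [(u + 1)^2] = 10;  [(u + 1)^3] = -5;  [(u + 1)^4] = 1.
So c_4 = p^(4)(-1)/4! = 1.

1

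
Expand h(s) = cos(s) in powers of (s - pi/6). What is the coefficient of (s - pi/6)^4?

Use the known series and substitute for the argument.
h(pi/6) = sqrt(3)/2
h′(pi/6) = -1/2
h′′(pi/6) = -sqrt(3)/2
h′′′(pi/6) = 1/2
h^(4)(pi/6) = sqrt(3)/2
So c_4 = h^(4)(pi/6)/4! = sqrt(3)/48.

sqrt(3)/48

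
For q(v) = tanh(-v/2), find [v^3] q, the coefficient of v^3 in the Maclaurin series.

1/24

[v^0] = 0;  [v^1] = -1/2;  [v^2] = 0;  [v^3] = 1/24.
So c_3 = q′′′(0)/3! = 1/24.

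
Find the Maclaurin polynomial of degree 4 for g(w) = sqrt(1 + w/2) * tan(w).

Expand each factor separately, then convolve coefficients.
g(0) = 0
g′(0) = 1
g′′(0) = 1/2
g′′′(0) = 29/16
g^(4)(0) = 35/16
Then c_k = g^(k)(0)/k! gives each Taylor coefficient.

35*w^4/384 + 29*w^3/96 + w^2/4 + w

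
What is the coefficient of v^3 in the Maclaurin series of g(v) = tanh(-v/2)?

1/24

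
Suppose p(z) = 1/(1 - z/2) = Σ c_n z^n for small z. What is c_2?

[z^0] = 1;  [z^1] = 1/2;  [z^2] = 1/4.
So c_2 = p′′(0)/2! = 1/4.

1/4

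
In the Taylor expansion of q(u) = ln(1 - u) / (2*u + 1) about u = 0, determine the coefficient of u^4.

77/12

Expand 1/(denominator) as a geometric series and multiply by the numerator's series.
[u^0] = 0;  [u^1] = -1;  [u^2] = 3/2;  [u^3] = -10/3;  [u^4] = 77/12.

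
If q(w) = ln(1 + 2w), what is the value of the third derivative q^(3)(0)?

The coefficient of w^3 in the expansion is 8/3, so q′′′(0) = 3! * (8/3) = 16.

16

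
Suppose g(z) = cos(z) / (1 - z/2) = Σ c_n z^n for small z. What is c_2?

-1/4

Take the Cauchy product of the two expansions.
g(0) = 1
g′(0) = 1/2
g′′(0) = -1/2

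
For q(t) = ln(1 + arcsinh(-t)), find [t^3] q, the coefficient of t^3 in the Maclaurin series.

-1/6

Let u equal the inner series; expand the outer function in u and truncate.
[t^0] = 0;  [t^1] = -1;  [t^2] = -1/2;  [t^3] = -1/6.
So c_3 = q′′′(0)/3! = -1/6.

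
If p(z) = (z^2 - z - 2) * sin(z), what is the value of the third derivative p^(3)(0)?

Shift and add copies of the series according to the polynomial's terms.
From the series, [z^3] p = 4/3; multiply by 3! = 6 to get 8.

8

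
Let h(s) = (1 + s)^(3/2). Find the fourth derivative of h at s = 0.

9/16

Differentiate repeatedly and evaluate at the center.
From the series, [s^4] h = 3/128; multiply by 4! = 24 to get 9/16.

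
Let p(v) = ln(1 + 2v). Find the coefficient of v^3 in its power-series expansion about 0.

8/3

p(0) = 0
p′(0) = 2
p′′(0) = -4
p′′′(0) = 16
So c_3 = p′′′(0)/3! = 8/3.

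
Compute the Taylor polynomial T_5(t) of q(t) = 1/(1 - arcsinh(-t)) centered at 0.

-23*t^5/40 + 2*t^4/3 - 5*t^3/6 + t^2 - t + 1

Let u equal the inner series; expand the outer function in u and truncate.
[t^0] = 1;  [t^1] = -1;  [t^2] = 1;  [t^3] = -5/6;  [t^4] = 2/3;  [t^5] = -23/40.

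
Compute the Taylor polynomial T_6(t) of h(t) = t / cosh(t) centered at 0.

Invert the denominator's series and multiply.
h(0) = 0
h′(0) = 1
h′′(0) = 0
h′′′(0) = -3
h^(4)(0) = 0
h^(5)(0) = 25
h^(6)(0) = 0
Then c_k = h^(k)(0)/k! gives each Taylor coefficient.

5*t^5/24 - t^3/2 + t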